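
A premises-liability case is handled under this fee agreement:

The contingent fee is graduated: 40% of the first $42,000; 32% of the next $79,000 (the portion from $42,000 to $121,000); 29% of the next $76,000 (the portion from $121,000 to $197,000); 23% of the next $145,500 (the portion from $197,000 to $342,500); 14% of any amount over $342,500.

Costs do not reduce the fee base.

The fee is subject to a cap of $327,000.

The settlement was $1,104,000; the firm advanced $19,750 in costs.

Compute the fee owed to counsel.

$204,195.00

Fee base is the gross recovery, $1,104,000; costs are reimbursed separately.
First $42,000 at 40% = $16,800.00
Next $79,000 at 32% = $25,280.00
Next $76,000 at 29% = $22,040.00
Next $145,500 at 23% = $33,465.00
Remaining $761,500 at 14% = $106,610.00
Fee: $16,800.00 + $25,280.00 + $22,040.00 + $33,465.00 + $106,610.00 = $204,195.00
$204,195.00 is under the $327,000 cap.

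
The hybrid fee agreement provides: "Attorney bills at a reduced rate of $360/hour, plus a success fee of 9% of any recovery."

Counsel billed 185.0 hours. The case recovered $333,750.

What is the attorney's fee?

$96,637.50

Hourly: 185.0 × $360 = $66,600.00
Success fee: 9% of $333,750 = $30,037.50
Total: $66,600.00 + $30,037.50 = $96,637.50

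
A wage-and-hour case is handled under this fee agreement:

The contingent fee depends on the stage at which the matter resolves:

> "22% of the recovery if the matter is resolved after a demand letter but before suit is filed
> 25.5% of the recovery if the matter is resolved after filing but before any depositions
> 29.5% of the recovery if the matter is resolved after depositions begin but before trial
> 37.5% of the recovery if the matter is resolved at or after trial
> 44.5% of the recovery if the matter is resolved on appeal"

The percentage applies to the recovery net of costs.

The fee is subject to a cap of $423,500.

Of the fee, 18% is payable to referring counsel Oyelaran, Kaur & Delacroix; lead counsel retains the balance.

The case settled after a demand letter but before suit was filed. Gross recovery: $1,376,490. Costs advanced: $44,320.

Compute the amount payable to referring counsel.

$52,753.93

Fee base (net of costs): $1,376,490 − $44,320 = $1,332,170
The matter settled after a demand letter but before suit was filed, so the 22% rate applies.
$1,332,170 × 22% = $293,077.40
$293,077.40 is under the $423,500 cap.
Referral share: 18% of $293,077.40 = $52,753.93; lead counsel retains $293,077.40 − $52,753.93 = $240,323.47.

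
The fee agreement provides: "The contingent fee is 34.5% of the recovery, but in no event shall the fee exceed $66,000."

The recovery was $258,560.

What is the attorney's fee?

34.5% of $258,560 = $89,203.20
That exceeds the $66,000 cap, so the fee is capped at $66,000.

$66,000.00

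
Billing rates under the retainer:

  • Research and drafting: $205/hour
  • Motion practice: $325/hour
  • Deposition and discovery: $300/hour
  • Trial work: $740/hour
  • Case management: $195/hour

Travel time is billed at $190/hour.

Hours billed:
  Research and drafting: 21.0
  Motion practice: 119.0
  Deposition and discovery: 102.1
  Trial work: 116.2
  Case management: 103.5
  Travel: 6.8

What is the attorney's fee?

Research and drafting: 21.0 × $205 = $4,305.00
Motion practice: 119.0 × $325 = $38,675.00
Deposition and discovery: 102.1 × $300 = $30,630.00
Trial work: 116.2 × $740 = $85,988.00
Case management: 103.5 × $195 = $20,182.50
Subtotal: $4,305.00 + $38,675.00 + $30,630.00 + $85,988.00 + $20,182.50 = $179,780.50
Travel: 6.8 × $190 = $1,292.00
Total: $179,780.50 + $1,292.00 = $181,072.50

$181,072.50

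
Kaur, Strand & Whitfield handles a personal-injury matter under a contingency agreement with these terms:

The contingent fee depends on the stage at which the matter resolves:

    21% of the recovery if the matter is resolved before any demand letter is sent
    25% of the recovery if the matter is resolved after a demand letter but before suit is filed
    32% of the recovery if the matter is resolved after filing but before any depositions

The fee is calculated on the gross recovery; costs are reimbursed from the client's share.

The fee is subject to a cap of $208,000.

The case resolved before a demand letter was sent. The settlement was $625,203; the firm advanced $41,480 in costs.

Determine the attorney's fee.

$131,292.63

Fee base is the gross recovery, $625,203; costs are reimbursed separately.
The matter resolved before a demand letter was sent, so the 21% rate applies.
$625,203 × 21% = $131,292.63
$131,292.63 is under the $208,000 cap.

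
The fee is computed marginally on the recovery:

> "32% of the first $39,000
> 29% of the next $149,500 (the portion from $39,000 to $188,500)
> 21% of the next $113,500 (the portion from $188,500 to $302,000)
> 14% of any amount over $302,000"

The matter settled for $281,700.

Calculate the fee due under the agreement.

$75,407.00

First $39,000 at 32% = $12,480.00
Next $149,500 at 29% = $43,355.00
Remaining $93,200 at 21% = $19,572.00
Fee: $12,480.00 + $43,355.00 + $19,572.00 = $75,407.00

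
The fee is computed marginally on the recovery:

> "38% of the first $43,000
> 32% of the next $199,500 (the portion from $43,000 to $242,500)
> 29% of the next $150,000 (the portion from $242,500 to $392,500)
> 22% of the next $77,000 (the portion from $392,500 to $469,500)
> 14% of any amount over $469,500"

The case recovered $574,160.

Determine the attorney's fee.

First $43,000 at 38% = $16,340.00
Next $199,500 at 32% = $63,840.00
Next $150,000 at 29% = $43,500.00
Next $77,000 at 22% = $16,940.00
Remaining $104,660 at 14% = $14,652.40
Fee: $16,340.00 + $63,840.00 + $43,500.00 + $16,940.00 + $14,652.40 = $155,272.40

$155,272.40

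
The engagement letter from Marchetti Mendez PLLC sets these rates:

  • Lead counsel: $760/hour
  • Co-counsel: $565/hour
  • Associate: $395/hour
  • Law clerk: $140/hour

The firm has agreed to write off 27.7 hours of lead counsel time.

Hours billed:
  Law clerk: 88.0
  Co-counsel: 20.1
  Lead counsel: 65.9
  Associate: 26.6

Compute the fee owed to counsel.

Lead counsel: 65.9 × $760 = $50,084.00
Co-counsel: 20.1 × $565 = $11,356.50
Associate: 26.6 × $395 = $10,507.00
Law clerk: 88.0 × $140 = $12,320.00
Subtotal: $84,267.50
Write-off: 27.7 × $760 = $21,052.00
Total: $84,267.50 − $21,052.00 = $63,215.50

$63,215.50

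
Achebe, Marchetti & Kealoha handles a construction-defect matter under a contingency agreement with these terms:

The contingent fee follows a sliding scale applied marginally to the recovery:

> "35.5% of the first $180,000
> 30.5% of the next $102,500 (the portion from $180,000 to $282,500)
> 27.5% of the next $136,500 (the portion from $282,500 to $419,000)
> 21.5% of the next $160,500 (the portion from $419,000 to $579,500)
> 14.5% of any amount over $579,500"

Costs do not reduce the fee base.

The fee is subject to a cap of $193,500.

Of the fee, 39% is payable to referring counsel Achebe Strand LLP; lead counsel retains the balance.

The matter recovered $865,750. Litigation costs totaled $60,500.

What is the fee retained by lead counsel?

Fee base is the gross recovery, $865,750; costs are reimbursed separately.
First $180,000 at 35.5% = $63,900.00
Next $102,500 at 30.5% = $31,262.50
Next $136,500 at 27.5% = $37,537.50
Next $160,500 at 21.5% = $34,507.50
Remaining $286,250 at 14.5% = $41,506.25
Fee: $63,900.00 + $31,262.50 + $37,537.50 + $34,507.50 + $41,506.25 = $208,713.75
$208,713.75 exceeds the $193,500 cap, so the fee is capped at $193,500.00.
Referral share: 39% of $193,500.00 = $75,465.00; lead counsel retains $193,500.00 − $75,465.00 = $118,035.00.

$118,035.00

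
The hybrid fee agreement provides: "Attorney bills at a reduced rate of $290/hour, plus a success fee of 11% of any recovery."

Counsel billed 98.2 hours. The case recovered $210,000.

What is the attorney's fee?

Hourly: 98.2 × $290 = $28,478.00
Success fee: 11% of $210,000 = $23,100.00
Total: $28,478.00 + $23,100.00 = $51,578.00

$51,578.00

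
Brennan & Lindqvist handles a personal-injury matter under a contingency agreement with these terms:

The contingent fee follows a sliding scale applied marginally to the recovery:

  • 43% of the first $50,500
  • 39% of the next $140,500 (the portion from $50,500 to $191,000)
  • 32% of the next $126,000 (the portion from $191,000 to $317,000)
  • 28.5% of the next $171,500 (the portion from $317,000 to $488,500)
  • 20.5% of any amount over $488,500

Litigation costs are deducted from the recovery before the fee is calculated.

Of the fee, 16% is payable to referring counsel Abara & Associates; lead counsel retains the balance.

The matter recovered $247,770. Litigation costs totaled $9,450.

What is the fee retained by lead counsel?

Fee base (net of costs): $247,770 − $9,450 = $238,320
First $50,500 at 43% = $21,715.00
Next $140,500 at 39% = $54,795.00
Remaining $47,320 at 32% = $15,142.40
Fee: $21,715.00 + $54,795.00 + $15,142.40 = $91,652.40
Referral share: 16% of $91,652.40 = $14,664.38; lead counsel retains $91,652.40 − $14,664.38 = $76,988.02.

$76,988.02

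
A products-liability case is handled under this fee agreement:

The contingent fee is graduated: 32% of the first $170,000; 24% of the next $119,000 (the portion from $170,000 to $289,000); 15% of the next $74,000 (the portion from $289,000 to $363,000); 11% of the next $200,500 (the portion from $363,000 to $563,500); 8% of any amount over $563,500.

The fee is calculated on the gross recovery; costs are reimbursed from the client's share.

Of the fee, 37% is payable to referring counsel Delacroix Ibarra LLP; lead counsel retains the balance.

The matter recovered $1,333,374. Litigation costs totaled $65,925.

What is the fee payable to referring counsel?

Fee base is the gross recovery, $1,333,374; costs are reimbursed separately.
First $170,000 at 32% = $54,400.00
Next $119,000 at 24% = $28,560.00
Next $74,000 at 15% = $11,100.00
Next $200,500 at 11% = $22,055.00
Remaining $769,874 at 8% = $61,589.92
Fee: $54,400.00 + $28,560.00 + $11,100.00 + $22,055.00 + $61,589.92 = $177,704.92
Referral share: 37% of $177,704.92 = $65,750.82; lead counsel retains $177,704.92 − $65,750.82 = $111,954.10.

$65,750.82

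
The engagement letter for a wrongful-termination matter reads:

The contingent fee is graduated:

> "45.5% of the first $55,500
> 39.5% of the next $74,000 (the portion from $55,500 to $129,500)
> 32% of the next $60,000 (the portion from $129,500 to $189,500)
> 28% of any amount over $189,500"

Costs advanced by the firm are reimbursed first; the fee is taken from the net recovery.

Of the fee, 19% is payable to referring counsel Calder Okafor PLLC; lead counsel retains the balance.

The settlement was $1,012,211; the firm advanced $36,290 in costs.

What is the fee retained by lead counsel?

$238,043.11

Fee base (net of costs): $1,012,211 − $36,290 = $975,921
First $55,500 at 45.5% = $25,252.50
Next $74,000 at 39.5% = $29,230.00
Next $60,000 at 32% = $19,200.00
Remaining $786,421 at 28% = $220,197.88
Fee: $25,252.50 + $29,230.00 + $19,200.00 + $220,197.88 = $293,880.38
Referral share: 19% of $293,880.38 = $55,837.27; lead counsel retains $293,880.38 − $55,837.27 = $238,043.11.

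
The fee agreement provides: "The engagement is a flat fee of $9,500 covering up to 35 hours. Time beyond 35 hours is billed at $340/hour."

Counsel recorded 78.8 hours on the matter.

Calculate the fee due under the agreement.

Flat fee: $9,500.00
Excess hours: 78.8 − 35 = 43.8
Overrun: 43.8 × $340 = $14,892.00
Total: $9,500.00 + $14,892.00 = $24,392.00

$24,392.00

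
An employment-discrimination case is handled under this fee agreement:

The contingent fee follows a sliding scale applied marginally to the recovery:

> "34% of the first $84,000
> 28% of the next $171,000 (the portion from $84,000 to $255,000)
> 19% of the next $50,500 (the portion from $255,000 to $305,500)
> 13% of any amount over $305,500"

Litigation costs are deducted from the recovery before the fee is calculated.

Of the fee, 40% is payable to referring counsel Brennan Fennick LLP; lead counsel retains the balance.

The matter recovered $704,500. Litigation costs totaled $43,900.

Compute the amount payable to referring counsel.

$52,879.20

Fee base (net of costs): $704,500 − $43,900 = $660,600
First $84,000 at 34% = $28,560.00
Next $171,000 at 28% = $47,880.00
Next $50,500 at 19% = $9,595.00
Remaining $355,100 at 13% = $46,163.00
Fee: $28,560.00 + $47,880.00 + $9,595.00 + $46,163.00 = $132,198.00
Referral share: 40% of $132,198.00 = $52,879.20; lead counsel retains $132,198.00 − $52,879.20 = $79,318.80.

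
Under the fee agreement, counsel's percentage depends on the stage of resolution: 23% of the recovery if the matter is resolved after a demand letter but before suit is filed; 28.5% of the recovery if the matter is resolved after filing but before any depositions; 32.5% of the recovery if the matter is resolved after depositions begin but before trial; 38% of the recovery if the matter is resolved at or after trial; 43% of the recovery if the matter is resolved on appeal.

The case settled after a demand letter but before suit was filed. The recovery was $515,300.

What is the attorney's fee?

$118,519.00

The matter settled after a demand letter but before suit was filed, so the 23% rate applies.
$515,300 × 23% = $118,519.00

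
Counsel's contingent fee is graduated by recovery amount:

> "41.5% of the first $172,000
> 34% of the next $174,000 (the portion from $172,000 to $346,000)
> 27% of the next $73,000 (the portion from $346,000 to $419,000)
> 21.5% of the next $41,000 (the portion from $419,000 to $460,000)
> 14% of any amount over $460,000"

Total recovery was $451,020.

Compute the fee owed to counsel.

First $172,000 at 41.5% = $71,380.00
Next $174,000 at 34% = $59,160.00
Next $73,000 at 27% = $19,710.00
Remaining $32,020 at 21.5% = $6,884.30
Fee: $71,380.00 + $59,160.00 + $19,710.00 + $6,884.30 = $157,134.30

$157,134.30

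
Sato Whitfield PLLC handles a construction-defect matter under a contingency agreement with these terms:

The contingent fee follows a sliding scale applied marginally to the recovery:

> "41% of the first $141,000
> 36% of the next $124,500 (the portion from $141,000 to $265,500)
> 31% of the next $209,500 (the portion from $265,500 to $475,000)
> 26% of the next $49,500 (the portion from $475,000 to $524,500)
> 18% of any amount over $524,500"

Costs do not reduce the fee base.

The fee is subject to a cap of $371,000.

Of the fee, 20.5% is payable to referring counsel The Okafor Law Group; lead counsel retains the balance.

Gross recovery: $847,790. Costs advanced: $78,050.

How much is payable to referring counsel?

Fee base is the gross recovery, $847,790; costs are reimbursed separately.
First $141,000 at 41% = $57,810.00
Next $124,500 at 36% = $44,820.00
Next $209,500 at 31% = $64,945.00
Next $49,500 at 26% = $12,870.00
Remaining $323,290 at 18% = $58,192.20
Fee: $57,810.00 + $44,820.00 + $64,945.00 + $12,870.00 + $58,192.20 = $238,637.20
$238,637.20 is under the $371,000 cap.
Referral share: 20.5% of $238,637.20 = $48,920.63; lead counsel retains $238,637.20 − $48,920.63 = $189,716.57.

$48,920.63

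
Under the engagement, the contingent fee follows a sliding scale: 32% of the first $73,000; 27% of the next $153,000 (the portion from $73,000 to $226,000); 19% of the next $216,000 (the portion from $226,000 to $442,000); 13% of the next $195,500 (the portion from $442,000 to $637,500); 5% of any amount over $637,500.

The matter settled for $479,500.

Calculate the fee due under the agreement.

First $73,000 at 32% = $23,360.00
Next $153,000 at 27% = $41,310.00
Next $216,000 at 19% = $41,040.00
Remaining $37,500 at 13% = $4,875.00
Fee: $23,360.00 + $41,310.00 + $41,040.00 + $4,875.00 = $110,585.00

$110,585.00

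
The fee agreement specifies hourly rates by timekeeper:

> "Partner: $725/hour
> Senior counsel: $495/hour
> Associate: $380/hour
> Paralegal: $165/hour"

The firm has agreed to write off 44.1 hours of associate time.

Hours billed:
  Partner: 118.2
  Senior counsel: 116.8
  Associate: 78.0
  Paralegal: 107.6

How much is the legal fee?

$174,147.00

Partner: 118.2 × $725 = $85,695.00
Senior counsel: 116.8 × $495 = $57,816.00
Associate: 78.0 × $380 = $29,640.00
Paralegal: 107.6 × $165 = $17,754.00
Subtotal: $190,905.00
Write-off: 44.1 × $380 = $16,758.00
Total: $190,905.00 − $16,758.00 = $174,147.00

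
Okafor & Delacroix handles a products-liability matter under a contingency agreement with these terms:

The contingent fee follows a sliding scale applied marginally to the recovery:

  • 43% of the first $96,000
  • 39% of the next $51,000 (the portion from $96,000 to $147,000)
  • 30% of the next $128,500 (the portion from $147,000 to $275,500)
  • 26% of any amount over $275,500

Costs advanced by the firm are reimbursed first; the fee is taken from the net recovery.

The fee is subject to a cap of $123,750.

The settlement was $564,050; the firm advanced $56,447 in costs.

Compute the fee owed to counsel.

Fee base (net of costs): $564,050 − $56,447 = $507,603
First $96,000 at 43% = $41,280.00
Next $51,000 at 39% = $19,890.00
Next $128,500 at 30% = $38,550.00
Remaining $232,103 at 26% = $60,346.78
Fee: $41,280.00 + $19,890.00 + $38,550.00 + $60,346.78 = $160,066.78
$160,066.78 exceeds the $123,750 cap, so the fee is capped at $123,750.00.

$123,750.00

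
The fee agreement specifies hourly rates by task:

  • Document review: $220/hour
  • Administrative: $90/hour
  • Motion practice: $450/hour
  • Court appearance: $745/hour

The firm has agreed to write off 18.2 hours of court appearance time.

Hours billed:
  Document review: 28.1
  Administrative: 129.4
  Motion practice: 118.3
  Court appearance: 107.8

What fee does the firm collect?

$137,815.00

Document review: 28.1 × $220 = $6,182.00
Administrative: 129.4 × $90 = $11,646.00
Motion practice: 118.3 × $450 = $53,235.00
Court appearance: 107.8 × $745 = $80,311.00
Subtotal: $151,374.00
Write-off: 18.2 × $745 = $13,559.00
Total: $151,374.00 − $13,559.00 = $137,815.00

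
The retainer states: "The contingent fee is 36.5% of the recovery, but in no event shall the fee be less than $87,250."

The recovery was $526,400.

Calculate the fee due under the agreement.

$192,136.00

36.5% of $526,400 = $192,136.00
That exceeds the $87,250 minimum.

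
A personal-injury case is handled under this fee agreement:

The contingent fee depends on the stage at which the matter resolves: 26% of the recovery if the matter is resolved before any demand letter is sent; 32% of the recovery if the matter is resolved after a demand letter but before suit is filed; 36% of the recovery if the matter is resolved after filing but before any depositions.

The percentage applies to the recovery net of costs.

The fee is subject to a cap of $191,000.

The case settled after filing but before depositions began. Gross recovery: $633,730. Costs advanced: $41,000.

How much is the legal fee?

$191,000.00

Fee base (net of costs): $633,730 − $41,000 = $592,730
The matter settled after filing but before depositions began, so the 36% rate applies.
$592,730 × 36% = $213,382.80
$213,382.80 exceeds the $191,000 cap, so the fee is capped at $191,000.00.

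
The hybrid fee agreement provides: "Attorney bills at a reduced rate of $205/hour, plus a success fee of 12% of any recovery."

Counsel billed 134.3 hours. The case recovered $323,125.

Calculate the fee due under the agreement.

Hourly: 134.3 × $205 = $27,531.50
Success fee: 12% of $323,125 = $38,775.00
Total: $27,531.50 + $38,775.00 = $66,306.50

$66,306.50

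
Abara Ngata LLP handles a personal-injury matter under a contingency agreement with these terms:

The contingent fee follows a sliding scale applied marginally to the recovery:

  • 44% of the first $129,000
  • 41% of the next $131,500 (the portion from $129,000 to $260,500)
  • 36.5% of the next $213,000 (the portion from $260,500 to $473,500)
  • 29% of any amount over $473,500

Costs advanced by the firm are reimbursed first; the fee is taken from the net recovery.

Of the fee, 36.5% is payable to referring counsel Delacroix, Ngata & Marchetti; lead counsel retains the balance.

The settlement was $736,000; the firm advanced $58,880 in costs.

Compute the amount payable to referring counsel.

$90,326.48

Fee base (net of costs): $736,000 − $58,880 = $677,120
First $129,000 at 44% = $56,760.00
Next $131,500 at 41% = $53,915.00
Next $213,000 at 36.5% = $77,745.00
Remaining $203,620 at 29% = $59,049.80
Fee: $56,760.00 + $53,915.00 + $77,745.00 + $59,049.80 = $247,469.80
Referral share: 36.5% of $247,469.80 = $90,326.48; lead counsel retains $247,469.80 − $90,326.48 = $157,143.32.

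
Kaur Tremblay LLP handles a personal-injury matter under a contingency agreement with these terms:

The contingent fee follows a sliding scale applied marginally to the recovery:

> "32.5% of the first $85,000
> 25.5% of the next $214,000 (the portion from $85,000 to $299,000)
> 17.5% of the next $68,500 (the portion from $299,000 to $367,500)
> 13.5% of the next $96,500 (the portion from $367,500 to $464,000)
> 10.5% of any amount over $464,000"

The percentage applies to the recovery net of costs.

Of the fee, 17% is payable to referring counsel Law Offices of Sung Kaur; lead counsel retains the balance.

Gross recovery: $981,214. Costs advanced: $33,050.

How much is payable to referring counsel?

$26,868.03

Fee base (net of costs): $981,214 − $33,050 = $948,164
First $85,000 at 32.5% = $27,625.00
Next $214,000 at 25.5% = $54,570.00
Next $68,500 at 17.5% = $11,987.50
Next $96,500 at 13.5% = $13,027.50
Remaining $484,164 at 10.5% = $50,837.22
Fee: $27,625.00 + $54,570.00 + $11,987.50 + $13,027.50 + $50,837.22 = $158,047.22
Referral share: 17% of $158,047.22 = $26,868.03; lead counsel retains $158,047.22 − $26,868.03 = $131,179.19.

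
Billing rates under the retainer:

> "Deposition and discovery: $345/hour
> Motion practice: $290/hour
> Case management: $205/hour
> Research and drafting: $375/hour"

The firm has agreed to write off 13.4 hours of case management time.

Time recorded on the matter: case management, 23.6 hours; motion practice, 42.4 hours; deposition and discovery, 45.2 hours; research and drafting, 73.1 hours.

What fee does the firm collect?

$57,393.50

Deposition and discovery: 45.2 × $345 = $15,594.00
Motion practice: 42.4 × $290 = $12,296.00
Case management: 23.6 × $205 = $4,838.00
Research and drafting: 73.1 × $375 = $27,412.50
Subtotal: $60,140.50
Write-off: 13.4 × $205 = $2,747.00
Total: $60,140.50 − $2,747.00 = $57,393.50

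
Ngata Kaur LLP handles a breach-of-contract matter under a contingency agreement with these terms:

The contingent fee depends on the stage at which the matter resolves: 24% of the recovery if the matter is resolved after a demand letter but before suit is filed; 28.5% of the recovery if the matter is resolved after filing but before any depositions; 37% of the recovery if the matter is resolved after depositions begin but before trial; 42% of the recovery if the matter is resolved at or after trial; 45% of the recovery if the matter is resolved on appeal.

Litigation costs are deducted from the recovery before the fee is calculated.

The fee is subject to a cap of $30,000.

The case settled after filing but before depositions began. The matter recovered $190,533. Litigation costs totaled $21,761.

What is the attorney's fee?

Fee base (net of costs): $190,533 − $21,761 = $168,772
The matter settled after filing but before depositions began, so the 28.5% rate applies.
$168,772 × 28.5% = $48,100.02
$48,100.02 exceeds the $30,000 cap, so the fee is capped at $30,000.00.

$30,000.00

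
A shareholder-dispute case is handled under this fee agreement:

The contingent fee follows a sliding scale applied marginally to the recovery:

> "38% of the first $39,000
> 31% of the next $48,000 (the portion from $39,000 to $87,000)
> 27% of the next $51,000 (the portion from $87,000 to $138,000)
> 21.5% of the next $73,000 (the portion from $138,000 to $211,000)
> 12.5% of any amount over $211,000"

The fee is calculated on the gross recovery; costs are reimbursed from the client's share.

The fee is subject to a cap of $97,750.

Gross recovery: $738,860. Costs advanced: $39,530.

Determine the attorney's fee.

$97,750.00

Fee base is the gross recovery, $738,860; costs are reimbursed separately.
First $39,000 at 38% = $14,820.00
Next $48,000 at 31% = $14,880.00
Next $51,000 at 27% = $13,770.00
Next $73,000 at 21.5% = $15,695.00
Remaining $527,860 at 12.5% = $65,982.50
Fee: $14,820.00 + $14,880.00 + $13,770.00 + $15,695.00 + $65,982.50 = $125,147.50
$125,147.50 exceeds the $97,750 cap, so the fee is capped at $97,750.00.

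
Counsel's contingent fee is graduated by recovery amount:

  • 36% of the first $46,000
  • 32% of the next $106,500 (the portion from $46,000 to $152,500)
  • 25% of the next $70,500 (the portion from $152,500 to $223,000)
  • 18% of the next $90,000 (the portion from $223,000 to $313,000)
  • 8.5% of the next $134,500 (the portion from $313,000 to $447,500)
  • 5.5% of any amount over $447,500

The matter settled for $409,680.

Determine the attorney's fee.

$92,682.80

First $46,000 at 36% = $16,560.00
Next $106,500 at 32% = $34,080.00
Next $70,500 at 25% = $17,625.00
Next $90,000 at 18% = $16,200.00
Remaining $96,680 at 8.5% = $8,217.80
Fee: $16,560.00 + $34,080.00 + $17,625.00 + $16,200.00 + $8,217.80 = $92,682.80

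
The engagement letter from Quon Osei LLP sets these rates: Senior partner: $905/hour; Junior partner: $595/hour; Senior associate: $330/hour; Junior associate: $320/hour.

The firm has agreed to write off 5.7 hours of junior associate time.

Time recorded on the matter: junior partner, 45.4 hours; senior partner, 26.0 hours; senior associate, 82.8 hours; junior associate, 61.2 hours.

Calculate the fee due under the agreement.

Senior partner: 26.0 × $905 = $23,530.00
Junior partner: 45.4 × $595 = $27,013.00
Senior associate: 82.8 × $330 = $27,324.00
Junior associate: 61.2 × $320 = $19,584.00
Subtotal: $97,451.00
Write-off: 5.7 × $320 = $1,824.00
Total: $97,451.00 − $1,824.00 = $95,627.00

$95,627.00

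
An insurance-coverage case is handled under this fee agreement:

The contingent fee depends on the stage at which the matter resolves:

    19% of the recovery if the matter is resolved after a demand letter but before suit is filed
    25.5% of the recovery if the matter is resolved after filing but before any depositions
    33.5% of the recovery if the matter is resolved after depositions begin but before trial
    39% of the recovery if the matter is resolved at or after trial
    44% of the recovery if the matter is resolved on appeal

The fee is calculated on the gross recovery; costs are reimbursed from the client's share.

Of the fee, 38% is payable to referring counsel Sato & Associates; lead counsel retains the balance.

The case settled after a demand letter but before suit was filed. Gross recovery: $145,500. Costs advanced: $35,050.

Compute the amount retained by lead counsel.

$17,139.90

Fee base is the gross recovery, $145,500; costs are reimbursed separately.
The matter settled after a demand letter but before suit was filed, so the 19% rate applies.
$145,500 × 19% = $27,645.00
Referral share: 38% of $27,645.00 = $10,505.10; lead counsel retains $27,645.00 − $10,505.10 = $17,139.90.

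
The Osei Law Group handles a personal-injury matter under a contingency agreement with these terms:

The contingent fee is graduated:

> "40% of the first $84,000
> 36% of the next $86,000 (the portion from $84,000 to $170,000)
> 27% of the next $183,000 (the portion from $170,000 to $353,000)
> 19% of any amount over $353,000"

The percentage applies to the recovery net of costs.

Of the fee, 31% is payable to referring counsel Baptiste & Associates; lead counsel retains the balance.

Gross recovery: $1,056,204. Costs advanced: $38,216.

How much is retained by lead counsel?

Fee base (net of costs): $1,056,204 − $38,216 = $1,017,988
First $84,000 at 40% = $33,600.00
Next $86,000 at 36% = $30,960.00
Next $183,000 at 27% = $49,410.00
Remaining $664,988 at 19% = $126,347.72
Fee: $33,600.00 + $30,960.00 + $49,410.00 + $126,347.72 = $240,317.72
Referral share: 31% of $240,317.72 = $74,498.49; lead counsel retains $240,317.72 − $74,498.49 = $165,819.23.

$165,819.23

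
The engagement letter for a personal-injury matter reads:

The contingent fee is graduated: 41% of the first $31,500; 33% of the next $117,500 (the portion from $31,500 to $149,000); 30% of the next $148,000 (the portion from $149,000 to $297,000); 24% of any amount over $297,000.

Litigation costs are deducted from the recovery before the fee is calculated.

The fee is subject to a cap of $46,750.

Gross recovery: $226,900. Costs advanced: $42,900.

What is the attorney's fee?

$46,750.00

Fee base (net of costs): $226,900 − $42,900 = $184,000
First $31,500 at 41% = $12,915.00
Next $117,500 at 33% = $38,775.00
Remaining $35,000 at 30% = $10,500.00
Fee: $12,915.00 + $38,775.00 + $10,500.00 = $62,190.00
$62,190.00 exceeds the $46,750 cap, so the fee is capped at $46,750.00.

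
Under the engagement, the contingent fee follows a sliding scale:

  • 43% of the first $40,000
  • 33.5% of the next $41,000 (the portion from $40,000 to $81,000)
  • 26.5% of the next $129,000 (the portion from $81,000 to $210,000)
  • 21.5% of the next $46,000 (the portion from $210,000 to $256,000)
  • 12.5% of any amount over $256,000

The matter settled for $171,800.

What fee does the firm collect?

First $40,000 at 43% = $17,200.00
Next $41,000 at 33.5% = $13,735.00
Remaining $90,800 at 26.5% = $24,062.00
Fee: $17,200.00 + $13,735.00 + $24,062.00 = $54,997.00

$54,997.00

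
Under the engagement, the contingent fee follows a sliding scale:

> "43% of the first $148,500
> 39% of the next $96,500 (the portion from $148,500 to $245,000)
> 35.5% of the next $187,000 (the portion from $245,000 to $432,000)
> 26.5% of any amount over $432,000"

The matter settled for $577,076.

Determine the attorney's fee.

First $148,500 at 43% = $63,855.00
Next $96,500 at 39% = $37,635.00
Next $187,000 at 35.5% = $66,385.00
Remaining $145,076 at 26.5% = $38,445.14
Fee: $63,855.00 + $37,635.00 + $66,385.00 + $38,445.14 = $206,320.14

$206,320.14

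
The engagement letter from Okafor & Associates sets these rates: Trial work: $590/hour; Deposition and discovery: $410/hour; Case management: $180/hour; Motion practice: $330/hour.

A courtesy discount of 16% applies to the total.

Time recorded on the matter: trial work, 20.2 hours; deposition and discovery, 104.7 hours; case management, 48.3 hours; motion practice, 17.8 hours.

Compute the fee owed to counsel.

Trial work: 20.2 × $590 = $11,918.00
Deposition and discovery: 104.7 × $410 = $42,927.00
Case management: 48.3 × $180 = $8,694.00
Motion practice: 17.8 × $330 = $5,874.00
Subtotal: $69,413.00
Less 16% discount: −$11,106.08
Total: $69,413.00 − $11,106.08 = $58,306.92

$58,306.92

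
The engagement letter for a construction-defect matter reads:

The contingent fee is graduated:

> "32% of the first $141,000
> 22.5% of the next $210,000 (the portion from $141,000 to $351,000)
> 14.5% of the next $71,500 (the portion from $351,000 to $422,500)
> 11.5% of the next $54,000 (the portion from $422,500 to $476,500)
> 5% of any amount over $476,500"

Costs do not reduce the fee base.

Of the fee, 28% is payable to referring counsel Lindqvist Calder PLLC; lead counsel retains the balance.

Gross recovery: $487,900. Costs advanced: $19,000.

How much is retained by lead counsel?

$78,852.60

Fee base is the gross recovery, $487,900; costs are reimbursed separately.
First $141,000 at 32% = $45,120.00
Next $210,000 at 22.5% = $47,250.00
Next $71,500 at 14.5% = $10,367.50
Next $54,000 at 11.5% = $6,210.00
Remaining $11,400 at 5% = $570.00
Fee: $45,120.00 + $47,250.00 + $10,367.50 + $6,210.00 + $570.00 = $109,517.50
Referral share: 28% of $109,517.50 = $30,664.90; lead counsel retains $109,517.50 − $30,664.90 = $78,852.60.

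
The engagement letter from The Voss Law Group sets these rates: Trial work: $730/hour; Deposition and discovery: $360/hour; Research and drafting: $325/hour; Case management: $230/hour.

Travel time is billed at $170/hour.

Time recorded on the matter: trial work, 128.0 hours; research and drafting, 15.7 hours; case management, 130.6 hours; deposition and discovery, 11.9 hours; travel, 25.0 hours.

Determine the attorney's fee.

$137,114.50

Trial work: 128.0 × $730 = $93,440.00
Deposition and discovery: 11.9 × $360 = $4,284.00
Research and drafting: 15.7 × $325 = $5,102.50
Case management: 130.6 × $230 = $30,038.00
Subtotal: $93,440.00 + $4,284.00 + $5,102.50 + $30,038.00 = $132,864.50
Travel: 25.0 × $170 = $4,250.00
Total: $132,864.50 + $4,250.00 = $137,114.50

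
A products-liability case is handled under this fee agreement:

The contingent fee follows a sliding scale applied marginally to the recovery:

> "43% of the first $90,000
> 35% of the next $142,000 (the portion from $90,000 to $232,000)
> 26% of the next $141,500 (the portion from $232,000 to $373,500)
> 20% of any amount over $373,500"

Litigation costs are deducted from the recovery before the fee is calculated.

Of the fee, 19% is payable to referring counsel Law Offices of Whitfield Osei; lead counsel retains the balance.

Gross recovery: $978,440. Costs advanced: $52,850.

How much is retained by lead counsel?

$190,842.48

Fee base (net of costs): $978,440 − $52,850 = $925,590
First $90,000 at 43% = $38,700.00
Next $142,000 at 35% = $49,700.00
Next $141,500 at 26% = $36,790.00
Remaining $552,090 at 20% = $110,418.00
Fee: $38,700.00 + $49,700.00 + $36,790.00 + $110,418.00 = $235,608.00
Referral share: 19% of $235,608.00 = $44,765.52; lead counsel retains $235,608.00 − $44,765.52 = $190,842.48.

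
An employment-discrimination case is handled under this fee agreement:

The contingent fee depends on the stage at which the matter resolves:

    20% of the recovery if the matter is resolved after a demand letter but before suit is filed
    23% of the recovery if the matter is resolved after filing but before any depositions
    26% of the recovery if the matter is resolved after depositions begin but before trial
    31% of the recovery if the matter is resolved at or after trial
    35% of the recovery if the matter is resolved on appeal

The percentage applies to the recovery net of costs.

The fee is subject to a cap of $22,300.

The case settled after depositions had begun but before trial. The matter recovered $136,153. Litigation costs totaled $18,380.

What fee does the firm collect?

Fee base (net of costs): $136,153 − $18,380 = $117,773
The matter settled after depositions had begun but before trial, so the 26% rate applies.
$117,773 × 26% = $30,620.98
$30,620.98 exceeds the $22,300 cap, so the fee is capped at $22,300.00.

$22,300.00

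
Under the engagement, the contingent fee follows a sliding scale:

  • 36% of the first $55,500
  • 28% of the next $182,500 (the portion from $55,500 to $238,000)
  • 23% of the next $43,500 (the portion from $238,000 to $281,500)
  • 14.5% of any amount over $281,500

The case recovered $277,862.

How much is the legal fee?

$80,248.26

First $55,500 at 36% = $19,980.00
Next $182,500 at 28% = $51,100.00
Remaining $39,862 at 23% = $9,168.26
Fee: $19,980.00 + $51,100.00 + $9,168.26 = $80,248.26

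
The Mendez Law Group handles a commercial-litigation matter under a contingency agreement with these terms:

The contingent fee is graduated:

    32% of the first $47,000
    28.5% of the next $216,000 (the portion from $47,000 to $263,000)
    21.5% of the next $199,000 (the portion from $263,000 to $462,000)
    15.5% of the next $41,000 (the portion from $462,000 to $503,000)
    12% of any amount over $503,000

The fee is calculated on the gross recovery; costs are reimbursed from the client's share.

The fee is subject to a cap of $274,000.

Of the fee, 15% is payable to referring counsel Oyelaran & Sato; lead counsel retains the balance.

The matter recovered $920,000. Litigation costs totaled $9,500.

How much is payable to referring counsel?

Fee base is the gross recovery, $920,000; costs are reimbursed separately.
First $47,000 at 32% = $15,040.00
Next $216,000 at 28.5% = $61,560.00
Next $199,000 at 21.5% = $42,785.00
Next $41,000 at 15.5% = $6,355.00
Remaining $417,000 at 12% = $50,040.00
Fee: $15,040.00 + $61,560.00 + $42,785.00 + $6,355.00 + $50,040.00 = $175,780.00
$175,780.00 is under the $274,000 cap.
Referral share: 15% of $175,780.00 = $26,367.00; lead counsel retains $175,780.00 − $26,367.00 = $149,413.00.

$26,367.00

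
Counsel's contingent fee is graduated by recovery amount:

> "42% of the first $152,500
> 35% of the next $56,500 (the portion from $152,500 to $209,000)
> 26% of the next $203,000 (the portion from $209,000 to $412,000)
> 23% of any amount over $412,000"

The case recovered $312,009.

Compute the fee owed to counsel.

$110,607.34

First $152,500 at 42% = $64,050.00
Next $56,500 at 35% = $19,775.00
Remaining $103,009 at 26% = $26,782.34
Fee: $64,050.00 + $19,775.00 + $26,782.34 = $110,607.34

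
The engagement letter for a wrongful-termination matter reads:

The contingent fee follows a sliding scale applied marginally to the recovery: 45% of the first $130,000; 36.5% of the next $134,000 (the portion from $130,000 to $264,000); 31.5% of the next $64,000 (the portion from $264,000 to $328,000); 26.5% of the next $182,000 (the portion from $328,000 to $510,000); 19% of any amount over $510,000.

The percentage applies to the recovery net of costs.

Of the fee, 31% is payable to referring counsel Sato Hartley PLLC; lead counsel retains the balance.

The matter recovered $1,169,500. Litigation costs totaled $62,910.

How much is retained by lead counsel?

Fee base (net of costs): $1,169,500 − $62,910 = $1,106,590
First $130,000 at 45% = $58,500.00
Next $134,000 at 36.5% = $48,910.00
Next $64,000 at 31.5% = $20,160.00
Next $182,000 at 26.5% = $48,230.00
Remaining $596,590 at 19% = $113,352.10
Fee: $58,500.00 + $48,910.00 + $20,160.00 + $48,230.00 + $113,352.10 = $289,152.10
Referral share: 31% of $289,152.10 = $89,637.15; lead counsel retains $289,152.10 − $89,637.15 = $199,514.95.

$199,514.95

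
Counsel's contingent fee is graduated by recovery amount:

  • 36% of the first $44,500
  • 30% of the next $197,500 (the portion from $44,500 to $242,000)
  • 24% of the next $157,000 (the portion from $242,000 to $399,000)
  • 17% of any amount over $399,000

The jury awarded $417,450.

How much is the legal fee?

$116,086.50

First $44,500 at 36% = $16,020.00
Next $197,500 at 30% = $59,250.00
Next $157,000 at 24% = $37,680.00
Remaining $18,450 at 17% = $3,136.50
Fee: $16,020.00 + $59,250.00 + $37,680.00 + $3,136.50 = $116,086.50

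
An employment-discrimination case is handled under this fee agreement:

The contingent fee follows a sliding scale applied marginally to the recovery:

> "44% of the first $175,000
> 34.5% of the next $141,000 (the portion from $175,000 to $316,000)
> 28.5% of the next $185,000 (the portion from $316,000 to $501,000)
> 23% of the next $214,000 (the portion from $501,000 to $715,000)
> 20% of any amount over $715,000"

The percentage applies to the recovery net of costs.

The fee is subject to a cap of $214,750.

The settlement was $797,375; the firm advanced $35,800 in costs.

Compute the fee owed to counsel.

$214,750.00

Fee base (net of costs): $797,375 − $35,800 = $761,575
First $175,000 at 44% = $77,000.00
Next $141,000 at 34.5% = $48,645.00
Next $185,000 at 28.5% = $52,725.00
Next $214,000 at 23% = $49,220.00
Remaining $46,575 at 20% = $9,315.00
Fee: $77,000.00 + $48,645.00 + $52,725.00 + $49,220.00 + $9,315.00 = $236,905.00
$236,905.00 exceeds the $214,750 cap, so the fee is capped at $214,750.00.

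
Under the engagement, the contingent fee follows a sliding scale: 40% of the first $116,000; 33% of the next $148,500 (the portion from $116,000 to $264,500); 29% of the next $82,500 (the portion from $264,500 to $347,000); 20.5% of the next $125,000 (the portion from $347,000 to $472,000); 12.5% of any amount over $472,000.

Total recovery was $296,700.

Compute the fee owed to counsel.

$104,743.00

First $116,000 at 40% = $46,400.00
Next $148,500 at 33% = $49,005.00
Remaining $32,200 at 29% = $9,338.00
Fee: $46,400.00 + $49,005.00 + $9,338.00 = $104,743.00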